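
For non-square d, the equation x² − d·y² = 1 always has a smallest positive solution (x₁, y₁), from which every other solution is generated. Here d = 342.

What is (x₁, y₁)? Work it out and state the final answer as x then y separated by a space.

√342 → a₀=18, period (2,36); ℓ=2 even so k=1
step 0: (18, 1)  from 18·(1,0) + (0,1)
step 1: (37, 2)  from 2·(18,1) + (1,0)
→ (37, 2).  Check: 37²=1369, 342·2²=1368, difference 1.

37 2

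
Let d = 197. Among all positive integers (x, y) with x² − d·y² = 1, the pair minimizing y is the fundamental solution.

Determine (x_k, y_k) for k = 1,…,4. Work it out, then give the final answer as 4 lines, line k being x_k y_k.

393 28
308897 22008
242792649 17298260
190834713217 13596410352

d=197: √d = [14; 28] (ℓ=1, odd), read p_1/q_1
step 0: (14, 1)  from 14·(1,0) + (0,1)
step 1: (393, 28)  from 28·(14,1) + (1,0)
fundamental: x₁=393, y₁=28  (since 154449 − 197·784 = 1)
k=2:  x_2 = 393·393+197·28·28 = 308897,  y_2 = 393·28+28·393 = 22008
k=3:  x_3 = 393·308897+197·28·22008 = 242792649,  y_3 = 393·22008+28·308897 = 17298260
k=4:  x_4 = 393·242792649+197·28·17298260 = 190834713217,  y_4 = 393·17298260+28·242792649 = 13596410352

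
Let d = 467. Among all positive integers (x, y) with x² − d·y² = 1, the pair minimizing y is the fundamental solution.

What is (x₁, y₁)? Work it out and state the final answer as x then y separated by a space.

1625626 75225

[21; 1,1,1,1,3,…,1,1,42] for √467; ℓ=14 ⇒ convergent index 13
i=0: a=21 ⇒ p=21, q=1
…
i=2: a=1 ⇒ p=43, q=2
i=3: a=1 ⇒ p=65, q=3
…
i=6: a=3 ⇒ p=1275, q=59
…
i=8: a=3 ⇒ p=82767, q=3830
…
i=10: a=1 ⇒ p=358232, q=16577
…
i=12: a=1 ⇒ p=991929, q=45901
i=13: a=1 ⇒ p=1625626, q=75225
(x₁, y₁) = (1625626, 75225);  1625626² − 467·75225² = 1 ✓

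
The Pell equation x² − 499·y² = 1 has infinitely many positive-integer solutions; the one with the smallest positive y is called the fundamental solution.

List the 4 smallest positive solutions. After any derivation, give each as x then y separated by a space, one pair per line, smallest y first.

4490 201
40320199 1804980
362075382530 16208720199
3251436894799201 145554305582040

d=499: √d = [22; 2,1,21,1,2,44] (ℓ=6, even), read p_5/q_5
a_0=22:  p_0=22·1+0=22,  q_0=22·0+1=1
…
a_2=1:  p_2=1·45+22=67,  q_2=1·2+1=3
a_3=21:  p_3=21·67+45=1452,  q_3=21·3+2=65
a_4=1:  p_4=1·1452+67=1519,  q_4=1·65+3=68
a_5=2:  p_5=2·1519+1452=4490,  q_5=2·68+65=201
(x₁, y₁) = (4490, 201);  4490² − 499·201² = 1 ✓
n=2: (4490,201)∘(4490,201) = (4490·4490+499·201·201, 4490·201+201·4490) = (40320199,1804980)
n=3: (40320199,1804980)∘(4490,201) = (4490·40320199+499·201·1804980, 4490·1804980+201·40320199) = (362075382530,16208720199)
n=4: (362075382530,16208720199)∘(4490,201) = (4490·362075382530+499·201·16208720199, 4490·16208720199+201·362075382530) = (3251436894799201,145554305582040)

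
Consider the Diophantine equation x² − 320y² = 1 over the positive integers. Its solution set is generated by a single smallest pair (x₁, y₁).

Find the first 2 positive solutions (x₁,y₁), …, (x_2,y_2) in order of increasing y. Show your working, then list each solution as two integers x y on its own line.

161 9
51841 2898

√320 = [17; 1,7,1,34, …], period ℓ=4 (even) → k=3
step 0: (17, 1)  from 17·(1,0) + (0,1)
step 1: (18, 1)  from 1·(17,1) + (1,0)
step 2: (143, 8)  from 7·(18,1) + (17,1)
step 3: (161, 9)  from 1·(143,8) + (18,1)
→ (161, 9).  Check: 161²=25921, 320·9²=25920, difference 1.
(161+9√320)^2 = 51841 + 2898√320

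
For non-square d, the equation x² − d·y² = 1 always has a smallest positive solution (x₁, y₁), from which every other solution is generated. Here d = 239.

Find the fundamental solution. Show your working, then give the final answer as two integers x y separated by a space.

6195120 400729

[15; 2,5,1,2,4,15,4,2,1,5,2,30] for √239; ℓ=12 ⇒ convergent index 11
a_0=15:  p_0=15·1+0=15,  q_0=15·0+1=1
a_1=2:  p_1=2·15+1=31,  q_1=2·1+0=2
a_2=5:  p_2=5·31+15=170,  q_2=5·2+1=11
…
a_4=2:  p_4=2·201+170=572,  q_4=2·13+11=37
a_5=4:  p_5=4·572+201=2489,  q_5=4·37+13=161
…
a_7=4:  p_7=4·37907+2489=154117,  q_7=4·2452+161=9969
a_8=2:  p_8=2·154117+37907=346141,  q_8=2·9969+2452=22390
a_9=1:  p_9=1·346141+154117=500258,  q_9=1·22390+9969=32359
a_10=5:  p_10=5·500258+346141=2847431,  q_10=5·32359+22390=184185
a_11=2:  p_11=2·2847431+500258=6195120,  q_11=2·184185+32359=400729
(x₁, y₁) = (6195120, 400729);  6195120² − 239·400729² = 1 ✓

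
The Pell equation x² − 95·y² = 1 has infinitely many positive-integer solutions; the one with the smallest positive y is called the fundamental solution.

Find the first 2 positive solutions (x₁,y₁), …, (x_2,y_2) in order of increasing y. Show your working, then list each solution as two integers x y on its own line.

39 4
3041 312

√95 → a₀=9, period (1,2,1,18); ℓ=4 even so k=3
a_0=9:  p_0=9·1+0=9,  q_0=9·0+1=1
a_1=1:  p_1=1·9+1=10,  q_1=1·1+0=1
a_2=2:  p_2=2·10+9=29,  q_2=2·1+1=3
a_3=1:  p_3=1·29+10=39,  q_3=1·3+1=4
fundamental: x₁=39, y₁=4  (since 1521 − 95·16 = 1)
n=2: (39,4)∘(39,4) = (39·39+95·4·4, 39·4+4·39) = (3041,312)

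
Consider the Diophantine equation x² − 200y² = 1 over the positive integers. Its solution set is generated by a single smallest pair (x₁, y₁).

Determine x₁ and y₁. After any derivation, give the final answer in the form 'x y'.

99 7

√200 → a₀=14, period (7,28); ℓ=2 even so k=1
k=0  a_k=14  p_k/q_k = 14/1
k=1  a_k=7  p_k/q_k = 99/7
fundamental: x₁=99, y₁=7  (since 9801 − 200·49 = 1)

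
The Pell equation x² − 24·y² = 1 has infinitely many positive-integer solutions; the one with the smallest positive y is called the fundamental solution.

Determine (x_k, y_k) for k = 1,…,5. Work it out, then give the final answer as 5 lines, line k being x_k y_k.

5 1
49 10
485 99
4801 980
47525 9701

[4; 1,8] for √24; ℓ=2 ⇒ convergent index 1
k=0  a_k=4  p_k/q_k = 4/1
k=1  a_k=1  p_k/q_k = 5/1
(x₁, y₁) = (5, 1);  5² − 24·1² = 1 ✓
k=2:  x_2 = 5·5+24·1·1 = 49,  y_2 = 5·1+1·5 = 10
k=3:  x_3 = 5·49+24·1·10 = 485,  y_3 = 5·10+1·49 = 99
k=4:  x_4 = 5·485+24·1·99 = 4801,  y_4 = 5·99+1·485 = 980
k=5:  x_5 = 5·4801+24·1·980 = 47525,  y_5 = 5·980+1·4801 = 9701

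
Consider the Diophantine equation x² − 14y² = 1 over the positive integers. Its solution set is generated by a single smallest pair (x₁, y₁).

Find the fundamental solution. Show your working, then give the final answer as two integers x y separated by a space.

d=14: √d = [3; 1,2,1,6] (ℓ=4, even), read p_3/q_3
step 0: (3, 1)  from 3·(1,0) + (0,1)
step 1: (4, 1)  from 1·(3,1) + (1,0)
step 2: (11, 3)  from 2·(4,1) + (3,1)
step 3: (15, 4)  from 1·(11,3) + (4,1)
fundamental: x₁=15, y₁=4  (since 225 − 14·16 = 1)

15 4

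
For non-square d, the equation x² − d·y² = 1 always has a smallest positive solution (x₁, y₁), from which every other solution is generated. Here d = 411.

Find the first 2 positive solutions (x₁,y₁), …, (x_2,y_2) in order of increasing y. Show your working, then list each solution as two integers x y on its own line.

49730 2453
4946145799 243975380

√411 → a₀=20, period (3,1,1,1,19,1,1,1,3,40); ℓ=10 even so k=9
step 0: (20, 1)  from 20·(1,0) + (0,1)
step 1: (61, 3)  from 3·(20,1) + (1,0)
step 2: (81, 4)  from 1·(61,3) + (20,1)
step 3: (142, 7)  from 1·(81,4) + (61,3)
step 4: (223, 11)  from 1·(142,7) + (81,4)
step 5: (4379, 216)  from 19·(223,11) + (142,7)
…
step 7: (8981, 443)  from 1·(4602,227) + (4379,216)
step 8: (13583, 670)  from 1·(8981,443) + (4602,227)
step 9: (49730, 2453)  from 3·(13583,670) + (8981,443)
→ (49730, 2453).  Check: 49730²=2473072900, 411·2453²=2473072899, difference 1.
(x_2, y_2) = (49730·49730 + 411·2453·2453, 49730·2453 + 2453·49730) = (4946145799, 243975380)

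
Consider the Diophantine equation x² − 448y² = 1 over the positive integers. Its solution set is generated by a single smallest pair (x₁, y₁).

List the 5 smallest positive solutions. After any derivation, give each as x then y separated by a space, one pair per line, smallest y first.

√448 = [21; 6,42, …], period ℓ=2 (even) → k=1
step 0: (21, 1)  from 21·(1,0) + (0,1)
step 1: (127, 6)  from 6·(21,1) + (1,0)
fundamental: x₁=127, y₁=6  (since 16129 − 448·36 = 1)
(127+6√448)^2 = 32257 + 1524√448
(127+6√448)^3 = 8193151 + 387090√448
(127+6√448)^4 = 2081028097 + 98319336√448
(127+6√448)^5 = 528572943487 + 24972724254√448

127 6
32257 1524
8193151 387090
2081028097 98319336
528572943487 24972724254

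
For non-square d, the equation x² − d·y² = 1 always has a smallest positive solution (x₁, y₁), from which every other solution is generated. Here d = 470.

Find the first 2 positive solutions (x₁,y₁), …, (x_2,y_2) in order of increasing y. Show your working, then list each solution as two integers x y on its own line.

d=470: √d = [21; 1,2,8,2,1,42] (ℓ=6, even), read p_5/q_5
i=0: a=21 ⇒ p=21, q=1
i=1: a=1 ⇒ p=22, q=1
i=2: a=2 ⇒ p=65, q=3
…
i=4: a=2 ⇒ p=1149, q=53
i=5: a=1 ⇒ p=1691, q=78
fundamental: x₁=1691, y₁=78  (since 2859481 − 470·6084 = 1)
n=2: (1691,78)∘(1691,78) = (1691·1691+470·78·78, 1691·78+78·1691) = (5718961,263796)

1691 78
5718961 263796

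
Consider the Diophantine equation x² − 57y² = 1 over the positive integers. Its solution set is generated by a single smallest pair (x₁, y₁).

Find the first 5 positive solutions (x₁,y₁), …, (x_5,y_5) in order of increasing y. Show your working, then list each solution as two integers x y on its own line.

151 20
45601 6040
13771351 1824060
4158902401 550860080
1255974753751 166357920100

[7; 1,1,4,1,1,14] for √57; ℓ=6 ⇒ convergent index 5
a_0=7:  p_0=7·1+0=7,  q_0=7·0+1=1
a_1=1:  p_1=1·7+1=8,  q_1=1·1+0=1
a_2=1:  p_2=1·8+7=15,  q_2=1·1+1=2
a_3=4:  p_3=4·15+8=68,  q_3=4·2+1=9
a_4=1:  p_4=1·68+15=83,  q_4=1·9+2=11
a_5=1:  p_5=1·83+68=151,  q_5=1·11+9=20
fundamental: x₁=151, y₁=20  (since 22801 − 57·400 = 1)
k=2:  x_2 = 151·151+57·20·20 = 45601,  y_2 = 151·20+20·151 = 6040
k=3:  x_3 = 151·45601+57·20·6040 = 13771351,  y_3 = 151·6040+20·45601 = 1824060
k=4:  x_4 = 151·13771351+57·20·1824060 = 4158902401,  y_4 = 151·1824060+20·13771351 = 550860080
k=5:  x_5 = 151·4158902401+57·20·550860080 = 1255974753751,  y_5 = 151·550860080+20·4158902401 = 166357920100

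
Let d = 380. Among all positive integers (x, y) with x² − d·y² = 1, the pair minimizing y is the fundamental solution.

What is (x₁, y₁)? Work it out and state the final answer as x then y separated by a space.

[19; 2,38] for √380; ℓ=2 ⇒ convergent index 1
k=0  a_k=19  p_k/q_k = 19/1
k=1  a_k=2  p_k/q_k = 39/2
(x₁, y₁) = (39, 2);  39² − 380·2² = 1 ✓

39 2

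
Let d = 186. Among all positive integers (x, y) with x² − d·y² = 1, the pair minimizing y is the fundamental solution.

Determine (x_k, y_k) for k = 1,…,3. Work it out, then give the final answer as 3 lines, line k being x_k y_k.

d=186: √d = [13; 1,1,1,3,4,3,1,1,1,26] (ℓ=10, even), read p_9/q_9
step 0: (13, 1)  from 13·(1,0) + (0,1)
step 1: (14, 1)  from 1·(13,1) + (1,0)
…
step 5: (641, 47)  from 4·(150,11) + (41,3)
step 6: (2073, 152)  from 3·(641,47) + (150,11)
…
step 8: (4787, 351)  from 1·(2714,199) + (2073,152)
step 9: (7501, 550)  from 1·(4787,351) + (2714,199)
(x₁, y₁) = (7501, 550);  7501² − 186·550² = 1 ✓
n=2: (7501,550)∘(7501,550) = (7501·7501+186·550·550, 7501·550+550·7501) = (112530001,8251100)
n=3: (112530001,8251100)∘(7501,550) = (7501·112530001+186·550·8251100, 7501·8251100+550·112530001) = (1688175067501,123783001650)

7501 550
112530001 8251100
1688175067501 123783001650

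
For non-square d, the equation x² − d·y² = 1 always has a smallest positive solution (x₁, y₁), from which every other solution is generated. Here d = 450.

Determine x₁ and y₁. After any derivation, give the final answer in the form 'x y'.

19601 924

√450 → a₀=21, period (4,1,2,4,2,1,4,42); ℓ=8 even so k=7
i=0: a=21 ⇒ p=21, q=1
i=1: a=4 ⇒ p=85, q=4
…
i=3: a=2 ⇒ p=297, q=14
…
i=6: a=1 ⇒ p=4179, q=197
i=7: a=4 ⇒ p=19601, q=924
→ (19601, 924).  Check: 19601²=384199201, 450·924²=384199200, difference 1.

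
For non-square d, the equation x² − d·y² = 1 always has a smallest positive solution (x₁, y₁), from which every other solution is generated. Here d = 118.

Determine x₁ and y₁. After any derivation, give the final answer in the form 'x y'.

√118 = [10; 1,6,3,2,10,2,3,6,1,20, …], period ℓ=10 (even) → k=9
k=0  a_k=10  p_k/q_k = 10/1
…
k=8  a_k=6  p_k/q_k = 264802/24377
k=9  a_k=1  p_k/q_k = 306917/28254
(x₁, y₁) = (306917, 28254);  306917² − 118·28254² = 1 ✓

306917 28254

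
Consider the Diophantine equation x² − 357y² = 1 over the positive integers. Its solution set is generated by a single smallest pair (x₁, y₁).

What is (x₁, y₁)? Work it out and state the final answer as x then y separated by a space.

3401 180

√357 = [18; 1,8,2,8,1,36, …], period ℓ=6 (even) → k=5
step 0: (18, 1)  from 18·(1,0) + (0,1)
step 1: (19, 1)  from 1·(18,1) + (1,0)
step 2: (170, 9)  from 8·(19,1) + (18,1)
step 3: (359, 19)  from 2·(170,9) + (19,1)
step 4: (3042, 161)  from 8·(359,19) + (170,9)
step 5: (3401, 180)  from 1·(3042,161) + (359,19)
(x₁, y₁) = (3401, 180);  3401² − 357·180² = 1 ✓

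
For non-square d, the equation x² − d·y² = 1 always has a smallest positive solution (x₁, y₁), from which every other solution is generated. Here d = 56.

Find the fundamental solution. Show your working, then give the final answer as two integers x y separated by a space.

15 2

√56 → a₀=7, period (2,14); ℓ=2 even so k=1
k=0  a_k=7  p_k/q_k = 7/1
k=1  a_k=2  p_k/q_k = 15/2
fundamental: x₁=15, y₁=2  (since 225 − 56·4 = 1)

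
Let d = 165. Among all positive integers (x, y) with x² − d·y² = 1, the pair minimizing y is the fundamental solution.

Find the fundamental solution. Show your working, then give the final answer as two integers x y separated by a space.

d=165: √d = [12; 1,5,2,5,1,24] (ℓ=6, even), read p_5/q_5
step 0: (12, 1)  from 12·(1,0) + (0,1)
…
step 2: (77, 6)  from 5·(13,1) + (12,1)
step 3: (167, 13)  from 2·(77,6) + (13,1)
step 4: (912, 71)  from 5·(167,13) + (77,6)
step 5: (1079, 84)  from 1·(912,71) + (167,13)
fundamental: x₁=1079, y₁=84  (since 1164241 − 165·7056 = 1)

1079 84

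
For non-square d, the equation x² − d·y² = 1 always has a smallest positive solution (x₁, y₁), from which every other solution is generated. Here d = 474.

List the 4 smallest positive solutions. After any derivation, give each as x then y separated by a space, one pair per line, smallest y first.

√474 = [21; 1,3,2,1,1,…,3,1,42, …], period ℓ=14 (even) → k=13
k=0  a_k=21  p_k/q_k = 21/1
k=1  a_k=1  p_k/q_k = 22/1
k=2  a_k=3  p_k/q_k = 87/4
…
k=5  a_k=1  p_k/q_k = 479/22
k=6  a_k=1  p_k/q_k = 762/35
k=7  a_k=6  p_k/q_k = 5051/232
…
k=9  a_k=1  p_k/q_k = 10864/499
k=10  a_k=1  p_k/q_k = 16677/766
k=11  a_k=2  p_k/q_k = 44218/2031
k=12  a_k=3  p_k/q_k = 149331/6859
k=13  a_k=1  p_k/q_k = 193549/8890
(x₁, y₁) = (193549, 8890);  193549² − 474·8890² = 1 ✓
k=2:  x_2 = 193549·193549+474·8890·8890 = 74922430801,  y_2 = 193549·8890+8890·193549 = 3441301220
k=3:  x_3 = 193549·74922430801+474·8890·3441301220 = 29002323118011949,  y_3 = 193549·3441301220+8890·74922430801 = 1332120819650670
k=4:  x_4 = 193549·29002323118011949+474·8890·1332120819650670 = 11226741274261267003201,  y_4 = 193549·1332120819650670+8890·29002323118011949 = 515661305041693754440

193549 8890
74922430801 3441301220
29002323118011949 1332120819650670
11226741274261267003201 515661305041693754440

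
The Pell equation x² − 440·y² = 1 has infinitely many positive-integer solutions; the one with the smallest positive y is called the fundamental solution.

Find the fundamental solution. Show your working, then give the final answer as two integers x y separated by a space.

√440 = [20; 1,40, …], period ℓ=2 (even) → k=1
i=0: a=20 ⇒ p=20, q=1
i=1: a=1 ⇒ p=21, q=1
(x₁, y₁) = (21, 1);  21² − 440·1² = 1 ✓

21 1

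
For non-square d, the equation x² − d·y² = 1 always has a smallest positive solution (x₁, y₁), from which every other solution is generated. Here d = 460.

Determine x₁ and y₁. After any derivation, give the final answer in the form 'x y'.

[21; 2,4,3,1,2,10,2,1,3,4,2,42] for √460; ℓ=12 ⇒ convergent index 11
step 0: (21, 1)  from 21·(1,0) + (0,1)
step 1: (43, 2)  from 2·(21,1) + (1,0)
…
step 3: (622, 29)  from 3·(193,9) + (43,2)
…
step 6: (23335, 1088)  from 10·(2252,105) + (815,38)
step 7: (48922, 2281)  from 2·(23335,1088) + (2252,105)
step 8: (72257, 3369)  from 1·(48922,2281) + (23335,1088)
…
step 10: (1135029, 52921)  from 4·(265693,12388) + (72257,3369)
step 11: (2535751, 118230)  from 2·(1135029,52921) + (265693,12388)
→ (2535751, 118230).  Check: 2535751²=6430033134001, 460·118230²=6430033134000, difference 1.

2535751 118230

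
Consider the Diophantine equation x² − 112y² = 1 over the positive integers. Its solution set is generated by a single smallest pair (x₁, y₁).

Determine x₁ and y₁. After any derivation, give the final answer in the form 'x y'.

127 12

√112 → a₀=10, period (1,1,2,1,1,20); ℓ=6 even so k=5
step 0: (10, 1)  from 10·(1,0) + (0,1)
…
step 4: (74, 7)  from 1·(53,5) + (21,2)
step 5: (127, 12)  from 1·(74,7) + (53,5)
→ (127, 12).  Check: 127²=16129, 112·12²=16128, difference 1.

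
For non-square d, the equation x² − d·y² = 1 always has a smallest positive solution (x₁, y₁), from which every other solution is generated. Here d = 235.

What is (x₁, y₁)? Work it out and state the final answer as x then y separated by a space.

[15; 3,30] for √235; ℓ=2 ⇒ convergent index 1
i=0: a=15 ⇒ p=15, q=1
i=1: a=3 ⇒ p=46, q=3
(x₁, y₁) = (46, 3);  46² − 235·3² = 1 ✓

46 3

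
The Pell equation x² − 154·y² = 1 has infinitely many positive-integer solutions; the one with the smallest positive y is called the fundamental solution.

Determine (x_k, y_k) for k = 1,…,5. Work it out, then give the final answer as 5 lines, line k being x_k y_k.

[12; 2,2,3,1,2,1,3,2,2,24] for √154; ℓ=10 ⇒ convergent index 9
step 0: (12, 1)  from 12·(1,0) + (0,1)
…
step 3: (211, 17)  from 3·(62,5) + (25,2)
…
step 8: (8724, 703)  from 2·(3847,310) + (1030,83)
step 9: (21295, 1716)  from 2·(8724,703) + (3847,310)
→ (21295, 1716).  Check: 21295²=453477025, 154·1716²=453477024, difference 1.
k=2:  x_2 = 21295·21295+154·1716·1716 = 906954049,  y_2 = 21295·1716+1716·21295 = 73084440
k=3:  x_3 = 21295·906954049+154·1716·73084440 = 38627172925615,  y_3 = 21295·73084440+1716·906954049 = 3112666297884
k=4:  x_4 = 21295·38627172925615+154·1716·3112666297884 = 1645131293994988801,  y_4 = 21295·3112666297884+1716·38627172925615 = 132568457553795120
k=5:  x_5 = 21295·1645131293994988801+154·1716·132568457553795120 = 70066141772619400108975,  y_5 = 21295·132568457553795120+1716·1645131293994988801 = 5646090604103467862916

21295 1716
906954049 73084440
38627172925615 3112666297884
1645131293994988801 132568457553795120
70066141772619400108975 5646090604103467862916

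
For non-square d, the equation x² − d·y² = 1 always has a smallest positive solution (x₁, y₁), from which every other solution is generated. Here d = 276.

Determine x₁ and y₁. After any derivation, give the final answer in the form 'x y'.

7775 468

√276 = [16; 1,1,1,1,2,2,2,1,1,1,1,32, …], period ℓ=12 (even) → k=11
k=0  a_k=16  p_k/q_k = 16/1
k=1  a_k=1  p_k/q_k = 17/1
k=2  a_k=1  p_k/q_k = 33/2
k=3  a_k=1  p_k/q_k = 50/3
k=4  a_k=1  p_k/q_k = 83/5
k=5  a_k=2  p_k/q_k = 216/13
…
k=8  a_k=1  p_k/q_k = 1761/106
k=9  a_k=1  p_k/q_k = 3007/181
k=10  a_k=1  p_k/q_k = 4768/287
k=11  a_k=1  p_k/q_k = 7775/468
(x₁, y₁) = (7775, 468);  7775² − 276·468² = 1 ✓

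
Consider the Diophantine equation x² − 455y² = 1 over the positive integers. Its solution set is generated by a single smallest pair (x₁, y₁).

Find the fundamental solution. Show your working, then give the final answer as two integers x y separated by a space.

√455 = [21; 3,42, …], period ℓ=2 (even) → k=1
i=0: a=21 ⇒ p=21, q=1
i=1: a=3 ⇒ p=64, q=3
(x₁, y₁) = (64, 3);  64² − 455·3² = 1 ✓

64 3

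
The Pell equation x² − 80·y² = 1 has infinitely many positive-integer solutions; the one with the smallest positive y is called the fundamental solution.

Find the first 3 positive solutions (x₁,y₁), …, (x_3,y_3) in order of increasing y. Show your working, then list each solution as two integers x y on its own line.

[8; 1,16] for √80; ℓ=2 ⇒ convergent index 1
step 0: (8, 1)  from 8·(1,0) + (0,1)
step 1: (9, 1)  from 1·(8,1) + (1,0)
→ (9, 1).  Check: 9²=81, 80·1²=80, difference 1.
k=2:  x_2 = 9·9+80·1·1 = 161,  y_2 = 9·1+1·9 = 18
k=3:  x_3 = 9·161+80·1·18 = 2889,  y_3 = 9·18+1·161 = 323

9 1
161 18
2889 323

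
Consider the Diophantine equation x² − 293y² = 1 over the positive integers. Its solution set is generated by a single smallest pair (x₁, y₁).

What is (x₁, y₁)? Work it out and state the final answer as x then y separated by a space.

12320649 719780

√293 → a₀=17, period (8,1,1,8,34); ℓ=5 odd so k=9
a_0=17:  p_0=17·1+0=17,  q_0=17·0+1=1
…
a_4=8:  p_4=8·291+154=2482,  q_4=8·17+9=145
a_5=34:  p_5=34·2482+291=84679,  q_5=34·145+17=4947
a_6=8:  p_6=8·84679+2482=679914,  q_6=8·4947+145=39721
a_7=1:  p_7=1·679914+84679=764593,  q_7=1·39721+4947=44668
a_8=1:  p_8=1·764593+679914=1444507,  q_8=1·44668+39721=84389
a_9=8:  p_9=8·1444507+764593=12320649,  q_9=8·84389+44668=719780
(x₁, y₁) = (12320649, 719780);  12320649² − 293·719780² = 1 ✓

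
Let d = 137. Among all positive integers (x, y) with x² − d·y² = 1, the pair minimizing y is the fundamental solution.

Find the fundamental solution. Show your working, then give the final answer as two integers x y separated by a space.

6083073 519712

[11; 1,2,2,1,1,2,2,1,22] for √137; ℓ=9 ⇒ convergent index 17
step 0: (11, 1)  from 11·(1,0) + (0,1)
step 1: (12, 1)  from 1·(11,1) + (1,0)
step 2: (35, 3)  from 2·(12,1) + (11,1)
step 3: (82, 7)  from 2·(35,3) + (12,1)
…
step 5: (199, 17)  from 1·(117,10) + (82,7)
step 6: (515, 44)  from 2·(199,17) + (117,10)
step 7: (1229, 105)  from 2·(515,44) + (199,17)
…
step 9: (39597, 3383)  from 22·(1744,149) + (1229,105)
step 10: (41341, 3532)  from 1·(39597,3383) + (1744,149)
…
step 12: (285899, 24426)  from 2·(122279,10447) + (41341,3532)
step 13: (408178, 34873)  from 1·(285899,24426) + (122279,10447)
step 14: (694077, 59299)  from 1·(408178,34873) + (285899,24426)
step 15: (1796332, 153471)  from 2·(694077,59299) + (408178,34873)
step 16: (4286741, 366241)  from 2·(1796332,153471) + (694077,59299)
step 17: (6083073, 519712)  from 1·(4286741,366241) + (1796332,153471)
(x₁, y₁) = (6083073, 519712);  6083073² − 137·519712² = 1 ✓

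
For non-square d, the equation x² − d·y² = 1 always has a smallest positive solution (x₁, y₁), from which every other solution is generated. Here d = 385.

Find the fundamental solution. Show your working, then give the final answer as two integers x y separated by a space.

[19; 1,1,1,1,1,…,1,1,38] for √385; ℓ=16 ⇒ convergent index 15
i=0: a=19 ⇒ p=19, q=1
…
i=3: a=1 ⇒ p=59, q=3
…
i=11: a=1 ⇒ p=13009, q=663
i=12: a=1 ⇒ p=23271, q=1186
i=13: a=1 ⇒ p=36280, q=1849
i=14: a=1 ⇒ p=59551, q=3035
i=15: a=1 ⇒ p=95831, q=4884
fundamental: x₁=95831, y₁=4884  (since 9183580561 − 385·23853456 = 1)

95831 4884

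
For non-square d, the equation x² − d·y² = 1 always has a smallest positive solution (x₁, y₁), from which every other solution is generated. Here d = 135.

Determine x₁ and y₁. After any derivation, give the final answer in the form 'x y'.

244 21

√135 → a₀=11, period (1,1,1,1,1,1,1,22); ℓ=8 even so k=7
step 0: (11, 1)  from 11·(1,0) + (0,1)
step 1: (12, 1)  from 1·(11,1) + (1,0)
step 2: (23, 2)  from 1·(12,1) + (11,1)
step 3: (35, 3)  from 1·(23,2) + (12,1)
step 4: (58, 5)  from 1·(35,3) + (23,2)
step 5: (93, 8)  from 1·(58,5) + (35,3)
step 6: (151, 13)  from 1·(93,8) + (58,5)
step 7: (244, 21)  from 1·(151,13) + (93,8)
→ (244, 21).  Check: 244²=59536, 135·21²=59535, difference 1.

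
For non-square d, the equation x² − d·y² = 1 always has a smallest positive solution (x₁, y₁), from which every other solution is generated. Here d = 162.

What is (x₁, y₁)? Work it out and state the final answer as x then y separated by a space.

√162 = [12; 1,2,1,2,12,2,1,2,1,24, …], period ℓ=10 (even) → k=9
a_0=12:  p_0=12·1+0=12,  q_0=12·0+1=1
…
a_2=2:  p_2=2·13+12=38,  q_2=2·1+1=3
…
a_5=12:  p_5=12·140+51=1731,  q_5=12·11+4=136
…
a_7=1:  p_7=1·3602+1731=5333,  q_7=1·283+136=419
a_8=2:  p_8=2·5333+3602=14268,  q_8=2·419+283=1121
a_9=1:  p_9=1·14268+5333=19601,  q_9=1·1121+419=1540
(x₁, y₁) = (19601, 1540);  19601² − 162·1540² = 1 ✓

19601 1540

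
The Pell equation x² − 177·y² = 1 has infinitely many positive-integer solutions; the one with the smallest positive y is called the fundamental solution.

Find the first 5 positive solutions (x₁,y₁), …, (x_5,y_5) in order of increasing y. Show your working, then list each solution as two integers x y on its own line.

√177 = [13; 3,3,2,8,2,3,3,26, …], period ℓ=8 (even) → k=7
step 0: (13, 1)  from 13·(1,0) + (0,1)
…
step 2: (133, 10)  from 3·(40,3) + (13,1)
…
step 5: (5468, 411)  from 2·(2581,194) + (306,23)
step 6: (18985, 1427)  from 3·(5468,411) + (2581,194)
step 7: (62423, 4692)  from 3·(18985,1427) + (5468,411)
fundamental: x₁=62423, y₁=4692  (since 3896630929 − 177·22014864 = 1)
k=2:  x_2 = 62423·62423+177·4692·4692 = 7793261857,  y_2 = 62423·4692+4692·62423 = 585777432
k=3:  x_3 = 62423·7793261857+177·4692·585777432 = 972957569736599,  y_3 = 62423·585777432+4692·7793261857 = 73131969270780
k=4:  x_4 = 62423·972957569736599+177·4692·73131969270780 = 121469860743542176897,  y_4 = 62423·73131969270780+4692·972957569736599 = 9130233834994022448
k=5:  x_5 = 62423·121469860743542176897+177·4692·9130233834994022448 = 15165026233415309047146263,  y_5 = 62423·9130233834994022448+4692·121469860743542176897 = 1139873173290531757272228

62423 4692
7793261857 585777432
972957569736599 73131969270780
121469860743542176897 9130233834994022448
15165026233415309047146263 1139873173290531757272228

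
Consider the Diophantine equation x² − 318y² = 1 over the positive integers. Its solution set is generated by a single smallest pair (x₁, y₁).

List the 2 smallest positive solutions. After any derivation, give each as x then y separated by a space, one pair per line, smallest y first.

107 6
22897 1284

[17; 1,4,1,34] for √318; ℓ=4 ⇒ convergent index 3
step 0: (17, 1)  from 17·(1,0) + (0,1)
…
step 2: (89, 5)  from 4·(18,1) + (17,1)
step 3: (107, 6)  from 1·(89,5) + (18,1)
(x₁, y₁) = (107, 6);  107² − 318·6² = 1 ✓
k=2:  x_2 = 107·107+318·6·6 = 22897,  y_2 = 107·6+6·107 = 1284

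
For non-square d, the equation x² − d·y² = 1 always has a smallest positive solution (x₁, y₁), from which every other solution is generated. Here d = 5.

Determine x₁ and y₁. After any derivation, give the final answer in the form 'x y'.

d=5: √d = [2; 4] (ℓ=1, odd), read p_1/q_1
a_0=2:  p_0=2·1+0=2,  q_0=2·0+1=1
a_1=4:  p_1=4·2+1=9,  q_1=4·1+0=4
→ (9, 4).  Check: 9²=81, 5·4²=80, difference 1.

9 4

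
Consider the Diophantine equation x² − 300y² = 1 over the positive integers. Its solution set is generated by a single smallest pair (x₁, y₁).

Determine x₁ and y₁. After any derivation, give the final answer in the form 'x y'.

d=300: √d = [17; 3,8,3,34] (ℓ=4, even), read p_3/q_3
a_0=17:  p_0=17·1+0=17,  q_0=17·0+1=1
a_1=3:  p_1=3·17+1=52,  q_1=3·1+0=3
a_2=8:  p_2=8·52+17=433,  q_2=8·3+1=25
a_3=3:  p_3=3·433+52=1351,  q_3=3·25+3=78
fundamental: x₁=1351, y₁=78  (since 1825201 − 300·6084 = 1)

1351 78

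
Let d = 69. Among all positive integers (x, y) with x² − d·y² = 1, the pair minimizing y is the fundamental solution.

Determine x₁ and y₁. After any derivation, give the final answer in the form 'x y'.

7775 936

√69 = [8; 3,3,1,4,1,3,3,16, …], period ℓ=8 (even) → k=7
a_0=8:  p_0=8·1+0=8,  q_0=8·0+1=1
a_1=3:  p_1=3·8+1=25,  q_1=3·1+0=3
a_2=3:  p_2=3·25+8=83,  q_2=3·3+1=10
a_3=1:  p_3=1·83+25=108,  q_3=1·10+3=13
a_4=4:  p_4=4·108+83=515,  q_4=4·13+10=62
a_5=1:  p_5=1·515+108=623,  q_5=1·62+13=75
a_6=3:  p_6=3·623+515=2384,  q_6=3·75+62=287
a_7=3:  p_7=3·2384+623=7775,  q_7=3·287+75=936
fundamental: x₁=7775, y₁=936  (since 60450625 − 69·876096 = 1)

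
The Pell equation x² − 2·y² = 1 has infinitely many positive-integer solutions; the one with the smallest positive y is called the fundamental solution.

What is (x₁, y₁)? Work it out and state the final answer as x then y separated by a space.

[1; 2] for √2; ℓ=1 ⇒ convergent index 1
i=0: a=1 ⇒ p=1, q=1
i=1: a=2 ⇒ p=3, q=2
fundamental: x₁=3, y₁=2  (since 9 − 2·4 = 1)

3 2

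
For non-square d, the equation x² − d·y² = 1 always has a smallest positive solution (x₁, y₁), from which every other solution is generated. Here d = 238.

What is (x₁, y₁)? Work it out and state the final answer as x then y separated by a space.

11663 756

d=238: √d = [15; 2,2,1,14,1,2,2,30] (ℓ=8, even), read p_7/q_7
k=0  a_k=15  p_k/q_k = 15/1
…
k=2  a_k=2  p_k/q_k = 77/5
k=3  a_k=1  p_k/q_k = 108/7
…
k=6  a_k=2  p_k/q_k = 4983/323
k=7  a_k=2  p_k/q_k = 11663/756
(x₁, y₁) = (11663, 756);  11663² − 238·756² = 1 ✓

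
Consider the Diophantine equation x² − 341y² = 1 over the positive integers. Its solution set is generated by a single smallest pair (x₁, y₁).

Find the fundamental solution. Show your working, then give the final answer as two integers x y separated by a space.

d=341: √d = [18; 2,6,1,8,2,…,6,2,36] (ℓ=14, even), read p_13/q_13
i=0: a=18 ⇒ p=18, q=1
i=1: a=2 ⇒ p=37, q=2
…
i=3: a=1 ⇒ p=277, q=15
i=4: a=8 ⇒ p=2456, q=133
…
i=6: a=1 ⇒ p=7645, q=414
i=7: a=2 ⇒ p=20479, q=1109
i=8: a=1 ⇒ p=28124, q=1523
i=9: a=2 ⇒ p=76727, q=4155
i=10: a=8 ⇒ p=641940, q=34763
i=11: a=1 ⇒ p=718667, q=38918
i=12: a=6 ⇒ p=4953942, q=268271
i=13: a=2 ⇒ p=10626551, q=575460
(x₁, y₁) = (10626551, 575460);  10626551² − 341·575460² = 1 ✓

10626551 575460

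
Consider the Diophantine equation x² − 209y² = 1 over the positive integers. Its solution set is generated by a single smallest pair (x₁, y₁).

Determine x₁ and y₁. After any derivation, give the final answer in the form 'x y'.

46551 3220

d=209: √d = [14; 2,5,3,2,3,5,2,28] (ℓ=8, even), read p_7/q_7
step 0: (14, 1)  from 14·(1,0) + (0,1)
step 1: (29, 2)  from 2·(14,1) + (1,0)
…
step 3: (506, 35)  from 3·(159,11) + (29,2)
…
step 5: (4019, 278)  from 3·(1171,81) + (506,35)
step 6: (21266, 1471)  from 5·(4019,278) + (1171,81)
step 7: (46551, 3220)  from 2·(21266,1471) + (4019,278)
(x₁, y₁) = (46551, 3220);  46551² − 209·3220² = 1 ✓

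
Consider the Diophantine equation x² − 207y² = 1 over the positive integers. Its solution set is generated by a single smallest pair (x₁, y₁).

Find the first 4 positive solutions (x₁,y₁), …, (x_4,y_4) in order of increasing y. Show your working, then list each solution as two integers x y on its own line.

1151 80
2649601 184160
6099380351 423936240
14040770918401 975901040320

√207 → a₀=14, period (2,1,1,2,1,1,2,28); ℓ=8 even so k=7
a_0=14:  p_0=14·1+0=14,  q_0=14·0+1=1
a_1=2:  p_1=2·14+1=29,  q_1=2·1+0=2
…
a_6=1:  p_6=1·259+187=446,  q_6=1·18+13=31
a_7=2:  p_7=2·446+259=1151,  q_7=2·31+18=80
(x₁, y₁) = (1151, 80);  1151² − 207·80² = 1 ✓
(1151+80√207)^2 = 2649601 + 184160√207
(1151+80√207)^3 = 6099380351 + 423936240√207
(1151+80√207)^4 = 14040770918401 + 975901040320√207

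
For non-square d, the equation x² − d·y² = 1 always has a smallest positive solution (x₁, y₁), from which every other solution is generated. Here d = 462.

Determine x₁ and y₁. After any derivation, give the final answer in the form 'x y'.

d=462: √d = [21; 2,42] (ℓ=2, even), read p_1/q_1
k=0  a_k=21  p_k/q_k = 21/1
k=1  a_k=2  p_k/q_k = 43/2
(x₁, y₁) = (43, 2);  43² − 462·2² = 1 ✓

43 2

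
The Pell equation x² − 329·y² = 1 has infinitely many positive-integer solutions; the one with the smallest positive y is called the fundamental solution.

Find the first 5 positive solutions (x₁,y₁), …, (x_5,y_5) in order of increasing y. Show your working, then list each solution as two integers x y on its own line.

√329 → a₀=18, period (7,4,2,1,1,4,1,1,2,4,7,36); ℓ=12 even so k=11
k=0  a_k=18  p_k/q_k = 18/1
…
k=2  a_k=4  p_k/q_k = 526/29
…
k=4  a_k=1  p_k/q_k = 1705/94
k=5  a_k=1  p_k/q_k = 2884/159
k=6  a_k=4  p_k/q_k = 13241/730
…
k=8  a_k=1  p_k/q_k = 29366/1619
k=9  a_k=2  p_k/q_k = 74857/4127
k=10  a_k=4  p_k/q_k = 328794/18127
k=11  a_k=7  p_k/q_k = 2376415/131016
→ (2376415, 131016).  Check: 2376415²=5647348252225, 329·131016²=5647348252224, difference 1.
(2376415+131016√329)^2 = 11294696504449 + 622696775280√329
(2376415+131016√329)^3 = 53681772387237964255 + 2959571914453911384√329
(2376415+131016√329)^4 = 255140338255224918953587201 + 14066342182173360946441440√329
(2376415+131016√329)^5 = 1212638653869526969777790618564575 + 66854933113696055535160815363816√329

2376415 131016
11294696504449 622696775280
53681772387237964255 2959571914453911384
255140338255224918953587201 14066342182173360946441440
1212638653869526969777790618564575 66854933113696055535160815363816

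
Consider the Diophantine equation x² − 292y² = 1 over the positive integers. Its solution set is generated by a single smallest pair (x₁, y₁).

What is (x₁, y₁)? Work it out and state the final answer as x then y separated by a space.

2281249 133500

√292 → a₀=17, period (11,2,1,3,8,3,1,2,11,34); ℓ=10 even so k=9
i=0: a=17 ⇒ p=17, q=1
i=1: a=11 ⇒ p=188, q=11
…
i=3: a=1 ⇒ p=581, q=34
…
i=6: a=3 ⇒ p=55143, q=3227
i=7: a=1 ⇒ p=72812, q=4261
i=8: a=2 ⇒ p=200767, q=11749
i=9: a=11 ⇒ p=2281249, q=133500
→ (2281249, 133500).  Check: 2281249²=5204097000001, 292·133500²=5204097000000, difference 1.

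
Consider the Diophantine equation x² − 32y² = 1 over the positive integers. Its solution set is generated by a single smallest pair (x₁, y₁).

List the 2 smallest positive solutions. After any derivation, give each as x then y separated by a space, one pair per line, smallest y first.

√32 = [5; 1,1,1,10, …], period ℓ=4 (even) → k=3
k=0  a_k=5  p_k/q_k = 5/1
…
k=2  a_k=1  p_k/q_k = 11/2
k=3  a_k=1  p_k/q_k = 17/3
(x₁, y₁) = (17, 3);  17² − 32·3² = 1 ✓
k=2:  x_2 = 17·17+32·3·3 = 577,  y_2 = 17·3+3·17 = 102

17 3
577 102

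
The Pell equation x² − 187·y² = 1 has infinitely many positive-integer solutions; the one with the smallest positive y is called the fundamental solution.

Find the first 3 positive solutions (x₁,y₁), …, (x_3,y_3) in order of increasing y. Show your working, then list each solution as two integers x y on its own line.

√187 = [13; 1,2,13,2,1,26, …], period ℓ=6 (even) → k=5
k=0  a_k=13  p_k/q_k = 13/1
k=1  a_k=1  p_k/q_k = 14/1
k=2  a_k=2  p_k/q_k = 41/3
…
k=4  a_k=2  p_k/q_k = 1135/83
k=5  a_k=1  p_k/q_k = 1682/123
(x₁, y₁) = (1682, 123);  1682² − 187·123² = 1 ✓
n=2: (1682,123)∘(1682,123) = (1682·1682+187·123·123, 1682·123+123·1682) = (5658247,413772)
n=3: (5658247,413772)∘(1682,123) = (1682·5658247+187·123·413772, 1682·413772+123·5658247) = (19034341226,1391928885)

1682 123
5658247 413772
19034341226 1391928885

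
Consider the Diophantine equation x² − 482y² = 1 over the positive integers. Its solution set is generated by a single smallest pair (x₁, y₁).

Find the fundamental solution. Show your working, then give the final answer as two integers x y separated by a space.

483 22

√482 = [21; 1,20,1,42, …], period ℓ=4 (even) → k=3
k=0  a_k=21  p_k/q_k = 21/1
…
k=2  a_k=20  p_k/q_k = 461/21
k=3  a_k=1  p_k/q_k = 483/22
→ (483, 22).  Check: 483²=233289, 482·22²=233288, difference 1.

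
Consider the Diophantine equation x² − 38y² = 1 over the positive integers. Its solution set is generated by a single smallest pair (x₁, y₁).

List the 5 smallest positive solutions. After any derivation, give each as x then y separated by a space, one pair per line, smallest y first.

37 6
2737 444
202501 32850
14982337 2430456
1108490437 179820894

√38 → a₀=6, period (6,12); ℓ=2 even so k=1
i=0: a=6 ⇒ p=6, q=1
i=1: a=6 ⇒ p=37, q=6
(x₁, y₁) = (37, 6);  37² − 38·6² = 1 ✓
(37+6√38)^2 = 2737 + 444√38
(37+6√38)^3 = 202501 + 32850√38
(37+6√38)^4 = 14982337 + 2430456√38
(37+6√38)^5 = 1108490437 + 179820894√38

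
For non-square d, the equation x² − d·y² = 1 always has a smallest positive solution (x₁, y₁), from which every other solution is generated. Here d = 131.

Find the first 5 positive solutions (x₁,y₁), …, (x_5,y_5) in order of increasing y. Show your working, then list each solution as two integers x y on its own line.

√131 = [11; 2,4,11,4,2,22, …], period ℓ=6 (even) → k=5
a_0=11:  p_0=11·1+0=11,  q_0=11·0+1=1
a_1=2:  p_1=2·11+1=23,  q_1=2·1+0=2
…
a_3=11:  p_3=11·103+23=1156,  q_3=11·9+2=101
a_4=4:  p_4=4·1156+103=4727,  q_4=4·101+9=413
a_5=2:  p_5=2·4727+1156=10610,  q_5=2·413+101=927
→ (10610, 927).  Check: 10610²=112572100, 131·927²=112572099, difference 1.
n=2: (10610,927)∘(10610,927) = (10610·10610+131·927·927, 10610·927+927·10610) = (225144199,19670940)
n=3: (225144199,19670940)∘(10610,927) = (10610·225144199+131·927·19670940, 10610·19670940+927·225144199) = (4777559892170,417417345873)
n=4: (4777559892170,417417345873)∘(10610,927) = (10610·4777559892170+131·927·417417345873, 10610·417417345873+927·4777559892170) = (101379820686703201,8857596059754120)
n=5: (101379820686703201,8857596059754120)∘(10610,927) = (10610·101379820686703201+131·927·8857596059754120, 10610·8857596059754120+927·101379820686703201) = (2151279790194282033050,187958187970565080527)

10610 927
225144199 19670940
4777559892170 417417345873
101379820686703201 8857596059754120
2151279790194282033050 187958187970565080527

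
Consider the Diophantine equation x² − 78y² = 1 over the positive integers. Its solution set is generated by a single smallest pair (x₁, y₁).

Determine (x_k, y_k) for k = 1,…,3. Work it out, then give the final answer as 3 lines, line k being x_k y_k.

53 6
5617 636
595349 67410

d=78: √d = [8; 1,4,1,16] (ℓ=4, even), read p_3/q_3
i=0: a=8 ⇒ p=8, q=1
…
i=2: a=4 ⇒ p=44, q=5
i=3: a=1 ⇒ p=53, q=6
fundamental: x₁=53, y₁=6  (since 2809 − 78·36 = 1)
n=2: (53,6)∘(53,6) = (53·53+78·6·6, 53·6+6·53) = (5617,636)
n=3: (5617,636)∘(53,6) = (53·5617+78·6·636, 53·636+6·5617) = (595349,67410)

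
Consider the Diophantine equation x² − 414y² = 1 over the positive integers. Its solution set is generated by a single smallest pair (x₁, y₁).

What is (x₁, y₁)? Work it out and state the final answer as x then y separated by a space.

√414 → a₀=20, period (2,1,7,2,7,1,2,40); ℓ=8 even so k=7
i=0: a=20 ⇒ p=20, q=1
…
i=2: a=1 ⇒ p=61, q=3
i=3: a=7 ⇒ p=468, q=23
…
i=6: a=1 ⇒ p=8444, q=415
i=7: a=2 ⇒ p=24335, q=1196
(x₁, y₁) = (24335, 1196);  24335² − 414·1196² = 1 ✓

24335 1196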